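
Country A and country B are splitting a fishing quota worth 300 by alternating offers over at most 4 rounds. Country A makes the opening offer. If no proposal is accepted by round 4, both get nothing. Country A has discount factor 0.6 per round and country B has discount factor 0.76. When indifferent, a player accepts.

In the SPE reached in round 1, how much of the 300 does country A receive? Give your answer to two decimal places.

104.83

Round 4 (country B proposes): country A will accept anything ≥ 0, so country B offers 0 and keeps 300.
Round 3 (country A proposes): country B can get 300 next round, worth 0.76 × 300 = 228 now; country A offers that and keeps 72.
Round 2 (country B proposes): country A can get 72 next round, worth 0.6 × 72 = 43.2 now; country B offers that and keeps 256.8.
Round 1 (country A proposes): country B can get 256.8 next round, worth 0.76 × 256.8 = 195.168 now, so country A offers 195.168, keeping 104.832.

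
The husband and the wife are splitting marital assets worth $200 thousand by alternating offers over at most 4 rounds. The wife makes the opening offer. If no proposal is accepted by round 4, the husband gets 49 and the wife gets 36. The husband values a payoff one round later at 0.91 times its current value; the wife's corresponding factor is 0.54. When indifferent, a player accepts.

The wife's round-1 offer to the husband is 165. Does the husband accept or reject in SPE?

Round 4 (the husband proposes): the wife gets 36 if talks fail, so the husband offers 36 and keeps 164.
Round 3 (the wife proposes): the husband can get 164 next round, worth 0.91 × 164 = 149.24 now. The wife offers 149.24 and keeps 200 − 149.24 = 50.76.
Round 2 (the husband proposes): the wife can get 50.76 next round, worth 0.54 × 50.76 = 27.4104 now; the husband offers that and keeps 172.5896.
So by rejecting in round 1, the husband gets 172.5896 next round, worth 0.91 × 172.5896 = 157.056536 now.
Offer 165 ≥ 157.056536, so the husband accepts.

Accept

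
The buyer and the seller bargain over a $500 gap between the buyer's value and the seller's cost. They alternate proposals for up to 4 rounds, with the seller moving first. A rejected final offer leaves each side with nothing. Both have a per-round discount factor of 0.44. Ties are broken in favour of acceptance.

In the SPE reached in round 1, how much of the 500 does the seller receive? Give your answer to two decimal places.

Round 4 (the buyer proposes): the seller will accept anything ≥ 0, so the buyer offers 0 and keeps 500.
Round 3 (the seller proposes): the buyer can get 500 next round, worth 0.44 × 500 = 220 now, so the seller offers 220, keeping 280.
Round 2 (the buyer proposes): the seller can get 280 next round, worth 0.44 × 280 = 123.2 now. The buyer offers 123.2 and keeps 500 − 123.2 = 376.8.
Round 1 (the seller proposes): the buyer can get 376.8 next round, worth 0.44 × 376.8 = 165.792 now. The seller offers 165.792 and keeps 500 − 165.792 = 334.208.

334.21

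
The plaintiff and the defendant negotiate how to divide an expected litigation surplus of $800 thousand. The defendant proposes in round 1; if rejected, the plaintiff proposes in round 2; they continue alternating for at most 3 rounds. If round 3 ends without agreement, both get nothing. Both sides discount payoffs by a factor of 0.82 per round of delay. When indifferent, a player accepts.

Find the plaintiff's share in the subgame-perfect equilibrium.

118.08

Round 3 (the defendant proposes): the plaintiff will accept anything ≥ 0, so the defendant offers 0 and keeps 800.
Round 2 (the plaintiff proposes): the defendant can get 800 next round, worth 0.82 × 800 = 656 now; the plaintiff offers that and keeps 144.
Round 1 (the defendant proposes): the plaintiff can get 144 next round, worth 0.82 × 144 = 118.08 now, so the defendant offers 118.08, keeping 681.92.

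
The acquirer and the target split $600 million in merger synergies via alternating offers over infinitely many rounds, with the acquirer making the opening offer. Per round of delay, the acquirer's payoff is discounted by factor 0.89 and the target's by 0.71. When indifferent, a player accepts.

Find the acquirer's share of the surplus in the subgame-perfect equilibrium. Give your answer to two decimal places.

Let x be the acquirer's share when the acquirer proposes and y be the target's share when the target proposes.
The target accepts iff offered ≥ 0.71·y, so x = 600 − 0.71y. Symmetrically y = 600 − 0.89x.
Substituting: x = 600 − 0.71(600 − 0.89x), giving x(1 − 0.89·0.71) = 600(1 − 0.71).
So x = 600 × 0.29 / 0.3681 ≈ 472.6976, and the target receives 600 − x ≈ 127.3024.

472.70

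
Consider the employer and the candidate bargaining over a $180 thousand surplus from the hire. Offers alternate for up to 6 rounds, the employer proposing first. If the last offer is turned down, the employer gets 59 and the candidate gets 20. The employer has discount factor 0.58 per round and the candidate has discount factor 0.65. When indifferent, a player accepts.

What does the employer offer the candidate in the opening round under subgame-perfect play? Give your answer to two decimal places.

Round 6 (the candidate proposes): the employer gets 59 if talks fail, so the candidate offers 59 and keeps 121.
Round 5 (the employer proposes): the candidate can get 121 next round, worth 0.65 × 121 = 78.65 now, so the employer offers 78.65, keeping 101.35.
Round 4 (the candidate proposes): the employer can get 101.35 next round, worth 0.58 × 101.35 = 58.783 now; the candidate offers that and keeps 121.217.
Round 3 (the employer proposes): the candidate can get 121.217 next round, worth 0.65 × 121.217 = 78.79105 now, so the employer offers 78.79105, keeping 101.20895.
Round 2 (the candidate proposes): the employer can get 101.20895 next round, worth 0.58 × 101.20895 = 58.701191 now; the candidate offers that and keeps 121.298809.
Round 1 (the employer proposes): the candidate can get 121.298809 next round, worth 0.65 × 121.298809 = 78.84422585 now; the employer offers that and keeps 101.15577415.

78.84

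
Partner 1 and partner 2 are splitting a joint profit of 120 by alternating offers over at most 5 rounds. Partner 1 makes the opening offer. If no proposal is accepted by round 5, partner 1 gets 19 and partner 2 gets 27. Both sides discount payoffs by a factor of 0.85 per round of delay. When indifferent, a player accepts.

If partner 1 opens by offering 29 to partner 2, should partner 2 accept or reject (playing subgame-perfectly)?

Reject

Work out partner 2's continuation value if the offer is rejected.
Round 5 (partner 1 proposes): partner 2 gets 27 if talks fail, so partner 1 offers 27 and keeps 93.
Round 4 (partner 2 proposes): partner 1 can get 93 next round, worth 0.85 × 93 = 79.05 now, so partner 2 offers 79.05, keeping 40.95.
Round 3 (partner 1 proposes): partner 2 can get 40.95 next round, worth 0.85 × 40.95 = 34.8075 now. Partner 1 offers 34.8075 and keeps 120 − 34.8075 = 85.1925.
Round 2 (partner 2 proposes): partner 1 can get 85.1925 next round, worth 0.85 × 85.1925 = 72.413625 now. Partner 2 offers 72.413625 and keeps 120 − 72.413625 = 47.586375.
So by rejecting in round 1, partner 2 gets 47.586375 next round, worth 0.85 × 47.586375 = 40.44841875 now.
Offer 29 < 40.44841875, so partner 2 rejects.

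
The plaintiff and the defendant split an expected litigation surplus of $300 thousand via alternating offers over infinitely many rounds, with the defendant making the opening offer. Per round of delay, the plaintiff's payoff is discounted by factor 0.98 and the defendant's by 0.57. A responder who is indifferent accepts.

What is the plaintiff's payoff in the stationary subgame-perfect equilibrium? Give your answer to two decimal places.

286.41

Let x be the defendant's share when the defendant proposes and y be the plaintiff's share when the plaintiff proposes.
The plaintiff accepts iff offered ≥ 0.98·y, so x = 300 − 0.98y. Symmetrically y = 300 − 0.57x.
Substituting: x = 300 − 0.98(300 − 0.57x), giving x(1 − 0.57·0.98) = 300(1 − 0.98).
So x = 300 × 0.02 / 0.4414 ≈ 13.5931, and the plaintiff receives 300 − x ≈ 286.4069.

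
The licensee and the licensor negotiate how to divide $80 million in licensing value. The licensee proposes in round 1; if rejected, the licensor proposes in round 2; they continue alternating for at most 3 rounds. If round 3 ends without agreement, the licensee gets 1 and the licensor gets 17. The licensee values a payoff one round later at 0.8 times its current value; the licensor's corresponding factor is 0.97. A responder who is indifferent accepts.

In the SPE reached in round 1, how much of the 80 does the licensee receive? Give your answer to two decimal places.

51.29

Round 3 (the licensee proposes): the licensor gets 17 if talks fail, so the licensee offers 17 and keeps 63.
Round 2 (the licensor proposes): the licensee can get 63 next round, worth 0.8 × 63 = 50.4 now. The licensor offers 50.4 and keeps 80 − 50.4 = 29.6.
Round 1 (the licensee proposes): the licensor can get 29.6 next round, worth 0.97 × 29.6 = 28.712 now. The licensee offers 28.712 and keeps 80 − 28.712 = 51.288.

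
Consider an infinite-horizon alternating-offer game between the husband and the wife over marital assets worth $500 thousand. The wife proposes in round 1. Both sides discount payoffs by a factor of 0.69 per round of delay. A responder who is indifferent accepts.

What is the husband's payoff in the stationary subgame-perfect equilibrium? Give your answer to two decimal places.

204.14

Let x be the wife's share when the wife proposes and y be the husband's share when the husband proposes.
The husband accepts iff offered ≥ 0.69·y, so x = 500 − 0.69y. Symmetrically y = 500 − 0.69x.
Substituting: x = 500 − 0.69(500 − 0.69x), giving x(1 − 0.69·0.69) = 500(1 − 0.69).
So x = 500 × 0.31 / 0.5239 ≈ 295.8580, and the husband receives 500 − x ≈ 204.1420.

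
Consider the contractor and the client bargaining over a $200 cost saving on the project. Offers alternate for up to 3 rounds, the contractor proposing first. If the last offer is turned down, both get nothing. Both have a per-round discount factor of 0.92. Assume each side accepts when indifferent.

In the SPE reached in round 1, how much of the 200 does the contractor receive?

Round 3 (the contractor proposes): rejection yields 0 for the client; the contractor offers 0 and keeps 200.
Round 2 (the client proposes): the contractor can get 200 next round, worth 0.92 × 200 = 184 now. The client offers 184 and keeps 200 − 184 = 16.
Round 1 (the contractor proposes): the client can get 16 next round, worth 0.92 × 16 = 14.72 now, so the contractor offers 14.72, keeping 185.28.

185.28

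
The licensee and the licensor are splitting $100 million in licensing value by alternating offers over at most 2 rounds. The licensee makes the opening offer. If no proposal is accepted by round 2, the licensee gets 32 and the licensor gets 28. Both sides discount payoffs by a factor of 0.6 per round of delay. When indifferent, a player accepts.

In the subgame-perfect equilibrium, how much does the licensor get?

40.8

Work backward from the last round.
Round 2 (the licensor proposes): the licensee gets 32 if talks fail, so the licensor offers 32 and keeps 68.
Round 1 (the licensee proposes): the licensor can get 68 next round, worth 0.6 × 68 = 40.8 now, so the licensee offers 40.8, keeping 59.2.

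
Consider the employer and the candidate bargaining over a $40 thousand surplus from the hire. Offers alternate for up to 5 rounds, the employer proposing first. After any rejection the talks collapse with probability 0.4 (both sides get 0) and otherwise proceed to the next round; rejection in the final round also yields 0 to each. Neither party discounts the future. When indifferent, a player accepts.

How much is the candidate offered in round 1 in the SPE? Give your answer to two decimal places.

13.06

Round 5 (the employer proposes): the candidate will accept anything ≥ 0, so the employer offers 0 and keeps 40.
Round 4 (the candidate proposes): rejecting gives the employer an expected 0.6 × 40 = 24. The candidate offers 24 and keeps 40 − 24 = 16.
Round 3 (the employer proposes): rejecting gives the candidate an expected 0.6 × 16 = 9.6. The employer offers 9.6 and keeps 40 − 9.6 = 30.4.
Round 2 (the candidate proposes): rejecting gives the employer an expected 0.6 × 30.4 = 18.24, so the candidate offers 18.24, keeping 21.76.
Round 1 (the employer proposes): rejecting gives the candidate an expected 0.6 × 21.76 = 13.056, so the employer offers 13.056, keeping 26.944.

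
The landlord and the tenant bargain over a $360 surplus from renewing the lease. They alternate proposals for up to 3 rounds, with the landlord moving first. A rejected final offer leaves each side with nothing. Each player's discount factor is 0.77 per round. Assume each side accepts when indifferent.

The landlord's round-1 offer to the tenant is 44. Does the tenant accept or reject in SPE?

Reject

Round 3 (the landlord proposes): rejection yields 0 for the tenant; the landlord offers 0 and keeps 360.
Round 2 (the tenant proposes): the landlord can get 360 next round, worth 0.77 × 360 = 277.2 now, so the tenant offers 277.2, keeping 82.8.
So by rejecting in round 1, the tenant gets 82.8 next round, worth 0.77 × 82.8 = 63.756 now.
Offer 44 < 63.756, so the tenant rejects.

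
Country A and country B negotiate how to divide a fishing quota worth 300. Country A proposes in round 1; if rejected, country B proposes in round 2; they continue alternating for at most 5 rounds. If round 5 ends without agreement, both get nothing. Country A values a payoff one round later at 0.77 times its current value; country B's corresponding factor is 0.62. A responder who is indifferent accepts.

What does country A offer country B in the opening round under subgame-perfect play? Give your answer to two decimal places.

Work backward from the last round.
Round 5 (country A proposes): country B will accept anything ≥ 0, so country A offers 0 and keeps 300.
Round 4 (country B proposes): country A can get 300 next round, worth 0.77 × 300 = 231 now; country B offers that and keeps 69.
Round 3 (country A proposes): country B can get 69 next round, worth 0.62 × 69 = 42.78 now. Country A offers 42.78 and keeps 300 − 42.78 = 257.22.
Round 2 (country B proposes): country A can get 257.22 next round, worth 0.77 × 257.22 = 198.0594 now; country B offers that and keeps 101.9406.
Round 1 (country A proposes): country B can get 101.9406 next round, worth 0.62 × 101.9406 = 63.203172 now. Country A offers 63.203172 and keeps 300 − 63.203172 = 236.796828.

63.20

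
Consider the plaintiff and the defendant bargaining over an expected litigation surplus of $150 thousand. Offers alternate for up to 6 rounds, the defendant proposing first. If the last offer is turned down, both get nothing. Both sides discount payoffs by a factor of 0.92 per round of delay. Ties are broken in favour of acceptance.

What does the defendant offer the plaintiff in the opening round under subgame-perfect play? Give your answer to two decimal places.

119.25

Round 6 (the plaintiff proposes): rejection yields 0 for the defendant; the plaintiff offers 0 and keeps 150.
Round 5 (the defendant proposes): the plaintiff can get 150 next round, worth 0.92 × 150 = 138 now; the defendant offers that and keeps 12.
Round 4 (the plaintiff proposes): the defendant can get 12 next round, worth 0.92 × 12 = 11.04 now, so the plaintiff offers 11.04, keeping 138.96.
Round 3 (the defendant proposes): the plaintiff can get 138.96 next round, worth 0.92 × 138.96 = 127.8432 now, so the defendant offers 127.8432, keeping 22.1568.
Round 2 (the plaintiff proposes): the defendant can get 22.1568 next round, worth 0.92 × 22.1568 = 20.384256 now; the plaintiff offers that and keeps 129.615744.
Round 1 (the defendant proposes): the plaintiff can get 129.615744 next round, worth 0.92 × 129.615744 = 119.24648448 now. The defendant offers 119.24648448 and keeps 150 − 119.24648448 = 30.75351552.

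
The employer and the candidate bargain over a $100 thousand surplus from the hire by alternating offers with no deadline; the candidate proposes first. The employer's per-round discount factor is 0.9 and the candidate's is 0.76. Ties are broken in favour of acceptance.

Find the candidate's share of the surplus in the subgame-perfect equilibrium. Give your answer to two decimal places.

31.65

When the candidate proposes, the employer accepts any offer worth at least 0.9 times what the employer would get by proposing next round; and vice versa.
This gives x = 100 − 0.9y and y = 100 − 0.76x, where x and y are each side's share when it proposes.
Hence (1 − 0.9·0.76)x = 100(1 − 0.9), i.e. 0.316·x = 10.
x ≈ 31.6456; the employer's share is 100 − x ≈ 68.3544.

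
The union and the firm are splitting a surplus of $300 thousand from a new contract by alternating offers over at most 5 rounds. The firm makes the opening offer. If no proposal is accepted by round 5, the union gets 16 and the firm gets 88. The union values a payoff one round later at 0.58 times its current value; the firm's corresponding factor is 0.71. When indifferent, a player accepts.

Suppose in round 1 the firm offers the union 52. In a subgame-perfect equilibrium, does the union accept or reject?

Reject

Round 5 (the firm proposes): the union gets 16 if talks fail, so the firm offers 16 and keeps 284.
Round 4 (the union proposes): the firm can get 284 next round, worth 0.71 × 284 = 201.64 now. The union offers 201.64 and keeps 300 − 201.64 = 98.36.
Round 3 (the firm proposes): the union can get 98.36 next round, worth 0.58 × 98.36 = 57.0488 now; the firm offers that and keeps 242.9512.
Round 2 (the union proposes): the firm can get 242.9512 next round, worth 0.71 × 242.9512 = 172.495352 now, so the union offers 172.495352, keeping 127.504648.
So by rejecting in round 1, the union gets 127.504648 next round, worth 0.58 × 127.504648 = 73.95269584 now.
Offer 52 < 73.95269584, so the union rejects.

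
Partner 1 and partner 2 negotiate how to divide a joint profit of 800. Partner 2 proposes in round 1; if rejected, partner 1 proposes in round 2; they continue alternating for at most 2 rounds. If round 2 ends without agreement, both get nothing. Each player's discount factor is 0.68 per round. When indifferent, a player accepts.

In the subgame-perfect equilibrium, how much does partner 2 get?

256

Work backward from the last round.
Round 2 (partner 1 proposes): partner 2 will accept anything ≥ 0, so partner 1 offers 0 and keeps 800.
Round 1 (partner 2 proposes): partner 1 can get 800 next round, worth 0.68 × 800 = 544 now. Partner 2 offers 544 and keeps 800 − 544 = 256.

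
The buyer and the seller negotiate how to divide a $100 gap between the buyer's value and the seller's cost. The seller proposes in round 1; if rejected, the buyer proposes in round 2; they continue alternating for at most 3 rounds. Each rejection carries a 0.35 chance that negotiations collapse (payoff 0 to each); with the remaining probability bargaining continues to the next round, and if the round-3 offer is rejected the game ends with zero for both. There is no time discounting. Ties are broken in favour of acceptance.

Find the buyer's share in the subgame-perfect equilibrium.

22.75

By backward induction:
Round 3 (the seller proposes): rejection yields 0 for the buyer; the seller offers 0 and keeps 100.
Round 2 (the buyer proposes): rejecting gives the seller an expected 0.65 × 100 = 65; the buyer offers that and keeps 35.
Round 1 (the seller proposes): rejecting gives the buyer an expected 0.65 × 35 = 22.75; the seller offers that and keeps 77.25.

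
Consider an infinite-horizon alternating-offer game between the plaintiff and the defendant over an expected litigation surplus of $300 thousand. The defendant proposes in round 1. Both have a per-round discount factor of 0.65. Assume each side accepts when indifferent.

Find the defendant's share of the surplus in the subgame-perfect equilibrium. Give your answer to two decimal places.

181.82

When the defendant proposes, the plaintiff accepts any offer worth at least 0.65 times what the plaintiff would get by proposing next round; and vice versa.
This gives x = 300 − 0.65y and y = 300 − 0.65x, where x and y are each side's share when it proposes.
Hence (1 − 0.65·0.65)x = 300(1 − 0.65), i.e. 0.5775·x = 105.
x ≈ 181.8182; the plaintiff's share is 300 − x ≈ 118.1818.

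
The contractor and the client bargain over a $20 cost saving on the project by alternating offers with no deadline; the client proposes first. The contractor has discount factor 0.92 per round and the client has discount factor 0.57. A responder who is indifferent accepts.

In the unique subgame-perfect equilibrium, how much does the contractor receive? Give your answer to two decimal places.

Let x be the client's share when the client proposes and y be the contractor's share when the contractor proposes.
The contractor accepts iff offered ≥ 0.92·y, so x = 20 − 0.92y. Symmetrically y = 20 − 0.57x.
Substituting: x = 20 − 0.92(20 − 0.57x), giving x(1 − 0.57·0.92) = 20(1 − 0.92).
So x = 20 × 0.08 / 0.4756 ≈ 3.3642, and the contractor receives 20 − x ≈ 16.6358.

16.64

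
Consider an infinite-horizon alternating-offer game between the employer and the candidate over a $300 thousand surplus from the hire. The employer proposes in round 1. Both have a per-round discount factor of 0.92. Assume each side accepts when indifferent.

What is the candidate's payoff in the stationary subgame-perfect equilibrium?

In a stationary SPE each proposer offers the other exactly their discounted continuation value.
If the employer keeps x when proposing and the candidate keeps y when proposing, then x = 300 − 0.92y and y = 300 − 0.92x.
Solving: x = 300(1 − 0.92) / (1 − 0.92·0.92) = 24 / 0.1536 = 156.25.
The candidate gets 300 − 156.25 = 143.75.

143.75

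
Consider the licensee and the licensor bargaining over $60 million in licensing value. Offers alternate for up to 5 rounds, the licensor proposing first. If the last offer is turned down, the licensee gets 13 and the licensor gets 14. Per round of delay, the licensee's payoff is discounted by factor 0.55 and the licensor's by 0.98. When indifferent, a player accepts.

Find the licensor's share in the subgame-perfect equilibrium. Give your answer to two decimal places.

Round 5 (the licensor proposes): the licensee gets 13 if talks fail, so the licensor offers 13 and keeps 47.
Round 4 (the licensee proposes): the licensor can get 47 next round, worth 0.98 × 47 = 46.06 now; the licensee offers that and keeps 13.94.
Round 3 (the licensor proposes): the licensee can get 13.94 next round, worth 0.55 × 13.94 = 7.667 now. The licensor offers 7.667 and keeps 60 − 7.667 = 52.333.
Round 2 (the licensee proposes): the licensor can get 52.333 next round, worth 0.98 × 52.333 = 51.28634 now; the licensee offers that and keeps 8.71366.
Round 1 (the licensor proposes): the licensee can get 8.71366 next round, worth 0.55 × 8.71366 = 4.792513 now; the licensor offers that and keeps 55.207487.

55.21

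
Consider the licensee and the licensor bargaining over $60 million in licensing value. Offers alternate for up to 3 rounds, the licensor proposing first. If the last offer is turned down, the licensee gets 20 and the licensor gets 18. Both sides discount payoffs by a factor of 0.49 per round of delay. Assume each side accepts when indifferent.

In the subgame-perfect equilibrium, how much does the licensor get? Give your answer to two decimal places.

Solve by backward induction from round 3.
Round 3 (the licensor proposes): the licensee gets 20 if talks fail, so the licensor offers 20 and keeps 40.
Round 2 (the licensee proposes): the licensor can get 40 next round, worth 0.49 × 40 = 19.6 now; the licensee offers that and keeps 40.4.
Round 1 (the licensor proposes): the licensee can get 40.4 next round, worth 0.49 × 40.4 = 19.796 now. The licensor offers 19.796 and keeps 60 − 19.796 = 40.204.

40.20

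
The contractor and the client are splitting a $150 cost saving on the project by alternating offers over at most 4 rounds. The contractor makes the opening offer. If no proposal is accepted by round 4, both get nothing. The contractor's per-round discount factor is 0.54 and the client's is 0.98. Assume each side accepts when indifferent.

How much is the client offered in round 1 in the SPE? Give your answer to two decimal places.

145.41

Solve by backward induction from round 4.
Round 4 (the client proposes): the contractor will accept anything ≥ 0, so the client offers 0 and keeps 150.
Round 3 (the contractor proposes): the client can get 150 next round, worth 0.98 × 150 = 147 now. The contractor offers 147 and keeps 150 − 147 = 3.
Round 2 (the client proposes): the contractor can get 3 next round, worth 0.54 × 3 = 1.62 now. The client offers 1.62 and keeps 150 − 1.62 = 148.38.
Round 1 (the contractor proposes): the client can get 148.38 next round, worth 0.98 × 148.38 = 145.4124 now; the contractor offers that and keeps 4.5876.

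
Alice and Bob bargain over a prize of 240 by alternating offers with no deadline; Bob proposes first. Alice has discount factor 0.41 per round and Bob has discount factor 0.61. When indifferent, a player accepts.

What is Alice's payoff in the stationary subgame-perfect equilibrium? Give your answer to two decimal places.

When Bob proposes, Alice accepts any offer worth at least 0.41 times what Alice would get by proposing next round; and vice versa.
This gives x = 240 − 0.41y and y = 240 − 0.61x, where x and y are each side's share when it proposes.
Hence (1 − 0.41·0.61)x = 240(1 − 0.41), i.e. 0.7499·x = 141.6.
x ≈ 188.8252; Alice's share is 240 − x ≈ 51.1748.

51.17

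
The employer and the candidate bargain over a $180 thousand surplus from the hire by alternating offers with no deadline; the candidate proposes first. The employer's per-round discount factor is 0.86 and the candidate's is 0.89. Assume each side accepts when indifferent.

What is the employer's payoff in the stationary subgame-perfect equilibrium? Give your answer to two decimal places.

72.58

In a stationary SPE each proposer offers the other exactly their discounted continuation value.
If the candidate keeps x when proposing and the employer keeps y when proposing, then x = 180 − 0.86y and y = 180 − 0.89x.
Solving: x = 180(1 − 0.86) / (1 − 0.89·0.86) = 25.2 / 0.2346 ≈ 107.4169.
The employer gets 180 − 107.4169 ≈ 72.5831.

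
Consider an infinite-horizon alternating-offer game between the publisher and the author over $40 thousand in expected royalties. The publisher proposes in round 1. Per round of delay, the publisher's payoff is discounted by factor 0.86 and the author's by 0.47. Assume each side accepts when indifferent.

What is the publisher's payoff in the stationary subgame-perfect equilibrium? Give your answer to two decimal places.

Let x be the publisher's share when the publisher proposes and y be the author's share when the author proposes.
The author accepts iff offered ≥ 0.47·y, so x = 40 − 0.47y. Symmetrically y = 40 − 0.86x.
Substituting: x = 40 − 0.47(40 − 0.86x), giving x(1 − 0.86·0.47) = 40(1 − 0.47).
So x = 40 × 0.53 / 0.5958 ≈ 35.5824, and the author receives 40 − x ≈ 4.4176.

35.58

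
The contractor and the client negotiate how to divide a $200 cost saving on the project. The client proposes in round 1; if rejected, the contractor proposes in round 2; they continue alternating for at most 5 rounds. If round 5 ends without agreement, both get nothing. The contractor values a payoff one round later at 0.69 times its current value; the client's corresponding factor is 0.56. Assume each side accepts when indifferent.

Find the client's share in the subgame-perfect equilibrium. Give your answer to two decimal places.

115.82

Round 5 (the client proposes): rejection yields 0 for the contractor; the client offers 0 and keeps 200.
Round 4 (the contractor proposes): the client can get 200 next round, worth 0.56 × 200 = 112 now, so the contractor offers 112, keeping 88.
Round 3 (the client proposes): the contractor can get 88 next round, worth 0.69 × 88 = 60.72 now, so the client offers 60.72, keeping 139.28.
Round 2 (the contractor proposes): the client can get 139.28 next round, worth 0.56 × 139.28 = 77.9968 now. The contractor offers 77.9968 and keeps 200 − 77.9968 = 122.0032.
Round 1 (the client proposes): the contractor can get 122.0032 next round, worth 0.69 × 122.0032 = 84.182208 now. The client offers 84.182208 and keeps 200 − 84.182208 = 115.817792.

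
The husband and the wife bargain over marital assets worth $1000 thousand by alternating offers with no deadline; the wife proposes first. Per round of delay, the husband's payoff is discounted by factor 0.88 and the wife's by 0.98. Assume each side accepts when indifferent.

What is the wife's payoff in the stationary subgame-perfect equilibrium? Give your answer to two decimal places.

872.09

Let x be the wife's share when the wife proposes and y be the husband's share when the husband proposes.
The husband accepts iff offered ≥ 0.88·y, so x = 1000 − 0.88y. Symmetrically y = 1000 − 0.98x.
Substituting: x = 1000 − 0.88(1000 − 0.98x), giving x(1 − 0.98·0.88) = 1000(1 − 0.88).
So x = 1000 × 0.12 / 0.1376 ≈ 872.0930, and the husband receives 1000 − x ≈ 127.9070.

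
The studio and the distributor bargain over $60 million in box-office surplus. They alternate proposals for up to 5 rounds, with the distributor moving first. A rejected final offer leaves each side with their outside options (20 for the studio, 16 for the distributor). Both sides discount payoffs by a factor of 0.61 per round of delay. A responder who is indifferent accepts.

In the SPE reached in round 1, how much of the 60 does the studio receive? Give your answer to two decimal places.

22.35

Solve by backward induction from round 5.
Round 5 (the distributor proposes): the studio gets 20 if talks fail, so the distributor offers 20 and keeps 40.
Round 4 (the studio proposes): the distributor can get 40 next round, worth 0.61 × 40 = 24.4 now. The studio offers 24.4 and keeps 60 − 24.4 = 35.6.
Round 3 (the distributor proposes): the studio can get 35.6 next round, worth 0.61 × 35.6 = 21.716 now, so the distributor offers 21.716, keeping 38.284.
Round 2 (the studio proposes): the distributor can get 38.284 next round, worth 0.61 × 38.284 = 23.35324 now, so the studio offers 23.35324, keeping 36.64676.
Round 1 (the distributor proposes): the studio can get 36.64676 next round, worth 0.61 × 36.64676 = 22.3545236 now; the distributor offers that and keeps 37.6454764.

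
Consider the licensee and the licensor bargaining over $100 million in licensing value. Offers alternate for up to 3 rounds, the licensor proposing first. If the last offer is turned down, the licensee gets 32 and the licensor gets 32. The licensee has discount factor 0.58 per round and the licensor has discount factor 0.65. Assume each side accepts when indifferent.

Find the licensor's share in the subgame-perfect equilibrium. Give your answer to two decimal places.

67.64

Work backward from the last round.
Round 3 (the licensor proposes): the licensee gets 32 if talks fail, so the licensor offers 32 and keeps 68.
Round 2 (the licensee proposes): the licensor can get 68 next round, worth 0.65 × 68 = 44.2 now. The licensee offers 44.2 and keeps 100 − 44.2 = 55.8.
Round 1 (the licensor proposes): the licensee can get 55.8 next round, worth 0.58 × 55.8 = 32.364 now. The licensor offers 32.364 and keeps 100 − 32.364 = 67.636.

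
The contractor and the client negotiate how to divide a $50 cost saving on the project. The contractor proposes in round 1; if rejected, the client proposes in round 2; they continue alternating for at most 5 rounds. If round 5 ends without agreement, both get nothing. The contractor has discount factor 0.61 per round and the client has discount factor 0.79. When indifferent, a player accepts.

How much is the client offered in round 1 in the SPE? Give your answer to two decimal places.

Round 5 (the contractor proposes): the client will accept anything ≥ 0, so the contractor offers 0 and keeps 50.
Round 4 (the client proposes): the contractor can get 50 next round, worth 0.61 × 50 = 30.5 now, so the client offers 30.5, keeping 19.5.
Round 3 (the contractor proposes): the client can get 19.5 next round, worth 0.79 × 19.5 = 15.405 now. The contractor offers 15.405 and keeps 50 − 15.405 = 34.595.
Round 2 (the client proposes): the contractor can get 34.595 next round, worth 0.61 × 34.595 = 21.10295 now; the client offers that and keeps 28.89705.
Round 1 (the contractor proposes): the client can get 28.89705 next round, worth 0.79 × 28.89705 = 22.8286695 now, so the contractor offers 22.8286695, keeping 27.1713305.

22.83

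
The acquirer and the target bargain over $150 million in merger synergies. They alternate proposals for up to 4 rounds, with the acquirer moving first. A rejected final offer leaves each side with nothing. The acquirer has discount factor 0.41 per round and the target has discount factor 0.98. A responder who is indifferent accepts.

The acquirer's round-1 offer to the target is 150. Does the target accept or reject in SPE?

Accept

Round 4 (the target proposes): the acquirer will accept anything ≥ 0, so the target offers 0 and keeps 150.
Round 3 (the acquirer proposes): the target can get 150 next round, worth 0.98 × 150 = 147 now; the acquirer offers that and keeps 3.
Round 2 (the target proposes): the acquirer can get 3 next round, worth 0.41 × 3 = 1.23 now, so the target offers 1.23, keeping 148.77.
So by rejecting in round 1, the target gets 148.77 next round, worth 0.98 × 148.77 = 145.7946 now.
Offer 150 ≥ 145.7946, so the target accepts.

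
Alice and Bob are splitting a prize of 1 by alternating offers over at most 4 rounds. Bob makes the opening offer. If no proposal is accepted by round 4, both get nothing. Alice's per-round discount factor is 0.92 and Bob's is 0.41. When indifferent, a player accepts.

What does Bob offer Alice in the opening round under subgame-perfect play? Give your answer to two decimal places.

0.89

Round 4 (Alice proposes): rejection yields 0 for Bob; Alice offers 0 and keeps 1.
Round 3 (Bob proposes): Alice can get 1 next round, worth 0.92 × 1 = 0.92 now; Bob offers that and keeps 0.08.
Round 2 (Alice proposes): Bob can get 0.08 next round, worth 0.41 × 0.08 = 0.0328 now; Alice offers that and keeps 0.9672.
Round 1 (Bob proposes): Alice can get 0.9672 next round, worth 0.92 × 0.9672 = 0.889824 now; Bob offers that and keeps 0.110176.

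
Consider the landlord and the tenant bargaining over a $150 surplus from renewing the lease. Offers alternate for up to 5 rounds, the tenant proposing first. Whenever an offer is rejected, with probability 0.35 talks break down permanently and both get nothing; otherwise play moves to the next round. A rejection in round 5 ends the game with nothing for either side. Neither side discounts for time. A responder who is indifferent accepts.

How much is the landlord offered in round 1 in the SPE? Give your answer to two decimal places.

48.54

Round 5 (the tenant proposes): the landlord will accept anything ≥ 0, so the tenant offers 0 and keeps 150.
Round 4 (the landlord proposes): rejecting gives the tenant an expected 0.65 × 150 = 97.5, so the landlord offers 97.5, keeping 52.5.
Round 3 (the tenant proposes): rejecting gives the landlord an expected 0.65 × 52.5 = 34.125, so the tenant offers 34.125, keeping 115.875.
Round 2 (the landlord proposes): rejecting gives the tenant an expected 0.65 × 115.875 = 75.31875; the landlord offers that and keeps 74.68125.
Round 1 (the tenant proposes): rejecting gives the landlord an expected 0.65 × 74.68125 = 48.5428125; the tenant offers that and keeps 101.4571875.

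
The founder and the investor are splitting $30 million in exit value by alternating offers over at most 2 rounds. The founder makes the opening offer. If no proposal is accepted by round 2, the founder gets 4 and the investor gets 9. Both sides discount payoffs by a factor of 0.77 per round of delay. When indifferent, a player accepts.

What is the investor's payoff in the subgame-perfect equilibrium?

20.02

Solve by backward induction from round 2.
Round 2 (the investor proposes): the founder gets 4 if talks fail, so the investor offers 4 and keeps 26.
Round 1 (the founder proposes): the investor can get 26 next round, worth 0.77 × 26 = 20.02 now, so the founder offers 20.02, keeping 9.98.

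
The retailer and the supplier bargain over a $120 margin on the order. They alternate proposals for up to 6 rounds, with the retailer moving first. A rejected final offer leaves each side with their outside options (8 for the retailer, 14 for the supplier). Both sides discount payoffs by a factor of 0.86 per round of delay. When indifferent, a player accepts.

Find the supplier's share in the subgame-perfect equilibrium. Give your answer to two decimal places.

Round 6 (the supplier proposes): the retailer gets 8 if talks fail, so the supplier offers 8 and keeps 112.
Round 5 (the retailer proposes): the supplier can get 112 next round, worth 0.86 × 112 = 96.32 now; the retailer offers that and keeps 23.68.
Round 4 (the supplier proposes): the retailer can get 23.68 next round, worth 0.86 × 23.68 = 20.3648 now. The supplier offers 20.3648 and keeps 120 − 20.3648 = 99.6352.
Round 3 (the retailer proposes): the supplier can get 99.6352 next round, worth 0.86 × 99.6352 = 85.686272 now. The retailer offers 85.686272 and keeps 120 − 85.686272 = 34.313728.
Round 2 (the supplier proposes): the retailer can get 34.313728 next round, worth 0.86 × 34.313728 = 29.50980608 now. The supplier offers 29.50980608 and keeps 120 − 29.50980608 = 90.49019392.
Round 1 (the retailer proposes): the supplier can get 90.49019392 next round, worth 0.86 × 90.49019392 = 77.8215667712 now; the retailer offers that and keeps 42.1784332288.

77.82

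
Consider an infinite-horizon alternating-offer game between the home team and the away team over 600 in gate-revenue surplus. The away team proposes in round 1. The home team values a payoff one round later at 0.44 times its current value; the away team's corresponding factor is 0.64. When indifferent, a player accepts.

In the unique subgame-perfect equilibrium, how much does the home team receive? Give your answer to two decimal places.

Let x be the away team's share when the away team proposes and y be the home team's share when the home team proposes.
The home team accepts iff offered ≥ 0.44·y, so x = 600 − 0.44y. Symmetrically y = 600 − 0.64x.
Substituting: x = 600 − 0.44(600 − 0.64x), giving x(1 − 0.64·0.44) = 600(1 − 0.44).
So x = 600 × 0.56 / 0.7184 ≈ 467.7060, and the home team receives 600 − x ≈ 132.2940.

132.29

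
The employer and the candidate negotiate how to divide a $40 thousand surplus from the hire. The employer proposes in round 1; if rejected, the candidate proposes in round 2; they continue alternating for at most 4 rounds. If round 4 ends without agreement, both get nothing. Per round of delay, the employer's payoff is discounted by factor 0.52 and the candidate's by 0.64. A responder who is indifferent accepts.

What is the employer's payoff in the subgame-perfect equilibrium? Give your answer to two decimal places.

Round 4 (the candidate proposes): rejection yields 0 for the employer; the candidate offers 0 and keeps 40.
Round 3 (the employer proposes): the candidate can get 40 next round, worth 0.64 × 40 = 25.6 now. The employer offers 25.6 and keeps 40 − 25.6 = 14.4.
Round 2 (the candidate proposes): the employer can get 14.4 next round, worth 0.52 × 14.4 = 7.488 now, so the candidate offers 7.488, keeping 32.512.
Round 1 (the employer proposes): the candidate can get 32.512 next round, worth 0.64 × 32.512 = 20.80768 now, so the employer offers 20.80768, keeping 19.19232.

19.19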